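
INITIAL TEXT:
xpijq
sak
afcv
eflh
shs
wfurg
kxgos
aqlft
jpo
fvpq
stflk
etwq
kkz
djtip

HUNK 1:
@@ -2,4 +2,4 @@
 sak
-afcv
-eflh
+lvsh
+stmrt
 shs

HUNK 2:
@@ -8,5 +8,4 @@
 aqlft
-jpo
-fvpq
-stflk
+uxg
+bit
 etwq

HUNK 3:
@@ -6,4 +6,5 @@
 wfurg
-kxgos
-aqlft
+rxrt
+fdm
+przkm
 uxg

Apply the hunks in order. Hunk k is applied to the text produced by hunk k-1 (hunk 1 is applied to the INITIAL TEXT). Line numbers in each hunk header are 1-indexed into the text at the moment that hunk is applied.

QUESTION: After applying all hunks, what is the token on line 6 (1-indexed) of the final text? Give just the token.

Hunk 1: at line 2 remove [afcv,eflh] add [lvsh,stmrt] -> 14 lines: xpijq sak lvsh stmrt shs wfurg kxgos aqlft jpo fvpq stflk etwq kkz djtip
Hunk 2: at line 8 remove [jpo,fvpq,stflk] add [uxg,bit] -> 13 lines: xpijq sak lvsh stmrt shs wfurg kxgos aqlft uxg bit etwq kkz djtip
Hunk 3: at line 6 remove [kxgos,aqlft] add [rxrt,fdm,przkm] -> 14 lines: xpijq sak lvsh stmrt shs wfurg rxrt fdm przkm uxg bit etwq kkz djtip
Final line 6: wfurg

Answer: wfurg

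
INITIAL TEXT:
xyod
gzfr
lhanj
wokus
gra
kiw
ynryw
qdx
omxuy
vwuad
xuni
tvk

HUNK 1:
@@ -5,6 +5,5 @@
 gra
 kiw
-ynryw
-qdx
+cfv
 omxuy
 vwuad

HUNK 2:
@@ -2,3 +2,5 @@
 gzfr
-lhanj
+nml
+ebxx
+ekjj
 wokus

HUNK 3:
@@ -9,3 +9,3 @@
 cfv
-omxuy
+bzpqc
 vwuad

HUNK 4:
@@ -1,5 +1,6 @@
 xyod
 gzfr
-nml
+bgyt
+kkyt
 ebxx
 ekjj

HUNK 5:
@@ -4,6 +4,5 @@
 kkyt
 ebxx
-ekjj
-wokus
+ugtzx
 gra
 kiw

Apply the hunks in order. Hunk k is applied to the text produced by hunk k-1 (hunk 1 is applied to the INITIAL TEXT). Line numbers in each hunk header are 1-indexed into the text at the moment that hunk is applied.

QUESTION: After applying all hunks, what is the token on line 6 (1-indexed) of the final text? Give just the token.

Hunk 1: at line 5 remove [ynryw,qdx] add [cfv] -> 11 lines: xyod gzfr lhanj wokus gra kiw cfv omxuy vwuad xuni tvk
Hunk 2: at line 2 remove [lhanj] add [nml,ebxx,ekjj] -> 13 lines: xyod gzfr nml ebxx ekjj wokus gra kiw cfv omxuy vwuad xuni tvk
Hunk 3: at line 9 remove [omxuy] add [bzpqc] -> 13 lines: xyod gzfr nml ebxx ekjj wokus gra kiw cfv bzpqc vwuad xuni tvk
Hunk 4: at line 1 remove [nml] add [bgyt,kkyt] -> 14 lines: xyod gzfr bgyt kkyt ebxx ekjj wokus gra kiw cfv bzpqc vwuad xuni tvk
Hunk 5: at line 4 remove [ekjj,wokus] add [ugtzx] -> 13 lines: xyod gzfr bgyt kkyt ebxx ugtzx gra kiw cfv bzpqc vwuad xuni tvk
Final line 6: ugtzx

Answer: ugtzx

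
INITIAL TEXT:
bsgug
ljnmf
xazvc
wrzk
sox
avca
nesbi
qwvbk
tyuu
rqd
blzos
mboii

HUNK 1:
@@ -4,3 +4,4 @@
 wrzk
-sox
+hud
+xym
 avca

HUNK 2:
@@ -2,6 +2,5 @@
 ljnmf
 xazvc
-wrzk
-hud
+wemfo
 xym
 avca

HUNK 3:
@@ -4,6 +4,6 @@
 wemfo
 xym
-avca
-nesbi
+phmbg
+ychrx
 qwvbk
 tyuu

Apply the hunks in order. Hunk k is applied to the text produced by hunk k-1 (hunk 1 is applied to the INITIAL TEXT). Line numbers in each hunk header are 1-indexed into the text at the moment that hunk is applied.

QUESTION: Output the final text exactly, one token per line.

Hunk 1: at line 4 remove [sox] add [hud,xym] -> 13 lines: bsgug ljnmf xazvc wrzk hud xym avca nesbi qwvbk tyuu rqd blzos mboii
Hunk 2: at line 2 remove [wrzk,hud] add [wemfo] -> 12 lines: bsgug ljnmf xazvc wemfo xym avca nesbi qwvbk tyuu rqd blzos mboii
Hunk 3: at line 4 remove [avca,nesbi] add [phmbg,ychrx] -> 12 lines: bsgug ljnmf xazvc wemfo xym phmbg ychrx qwvbk tyuu rqd blzos mboii

Answer: bsgug
ljnmf
xazvc
wemfo
xym
phmbg
ychrx
qwvbk
tyuu
rqd
blzos
mboii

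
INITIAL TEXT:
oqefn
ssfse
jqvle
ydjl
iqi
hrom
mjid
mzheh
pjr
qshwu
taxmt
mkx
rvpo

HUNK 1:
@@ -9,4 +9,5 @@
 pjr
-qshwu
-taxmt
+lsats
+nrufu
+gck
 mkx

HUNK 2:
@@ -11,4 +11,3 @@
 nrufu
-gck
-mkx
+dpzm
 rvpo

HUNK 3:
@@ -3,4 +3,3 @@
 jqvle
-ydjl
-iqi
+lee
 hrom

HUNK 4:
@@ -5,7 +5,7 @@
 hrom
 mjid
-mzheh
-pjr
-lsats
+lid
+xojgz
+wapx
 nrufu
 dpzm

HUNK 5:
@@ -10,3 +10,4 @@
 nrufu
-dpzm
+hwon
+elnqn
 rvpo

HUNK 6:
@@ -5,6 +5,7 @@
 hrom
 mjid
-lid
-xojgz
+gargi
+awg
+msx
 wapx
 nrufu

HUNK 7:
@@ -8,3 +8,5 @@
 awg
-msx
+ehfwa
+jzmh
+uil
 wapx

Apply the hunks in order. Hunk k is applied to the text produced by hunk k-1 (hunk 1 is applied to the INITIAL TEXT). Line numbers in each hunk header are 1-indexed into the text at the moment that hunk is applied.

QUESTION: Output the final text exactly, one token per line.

Answer: oqefn
ssfse
jqvle
lee
hrom
mjid
gargi
awg
ehfwa
jzmh
uil
wapx
nrufu
hwon
elnqn
rvpo

Derivation:
Hunk 1: at line 9 remove [qshwu,taxmt] add [lsats,nrufu,gck] -> 14 lines: oqefn ssfse jqvle ydjl iqi hrom mjid mzheh pjr lsats nrufu gck mkx rvpo
Hunk 2: at line 11 remove [gck,mkx] add [dpzm] -> 13 lines: oqefn ssfse jqvle ydjl iqi hrom mjid mzheh pjr lsats nrufu dpzm rvpo
Hunk 3: at line 3 remove [ydjl,iqi] add [lee] -> 12 lines: oqefn ssfse jqvle lee hrom mjid mzheh pjr lsats nrufu dpzm rvpo
Hunk 4: at line 5 remove [mzheh,pjr,lsats] add [lid,xojgz,wapx] -> 12 lines: oqefn ssfse jqvle lee hrom mjid lid xojgz wapx nrufu dpzm rvpo
Hunk 5: at line 10 remove [dpzm] add [hwon,elnqn] -> 13 lines: oqefn ssfse jqvle lee hrom mjid lid xojgz wapx nrufu hwon elnqn rvpo
Hunk 6: at line 5 remove [lid,xojgz] add [gargi,awg,msx] -> 14 lines: oqefn ssfse jqvle lee hrom mjid gargi awg msx wapx nrufu hwon elnqn rvpo
Hunk 7: at line 8 remove [msx] add [ehfwa,jzmh,uil] -> 16 lines: oqefn ssfse jqvle lee hrom mjid gargi awg ehfwa jzmh uil wapx nrufu hwon elnqn rvpo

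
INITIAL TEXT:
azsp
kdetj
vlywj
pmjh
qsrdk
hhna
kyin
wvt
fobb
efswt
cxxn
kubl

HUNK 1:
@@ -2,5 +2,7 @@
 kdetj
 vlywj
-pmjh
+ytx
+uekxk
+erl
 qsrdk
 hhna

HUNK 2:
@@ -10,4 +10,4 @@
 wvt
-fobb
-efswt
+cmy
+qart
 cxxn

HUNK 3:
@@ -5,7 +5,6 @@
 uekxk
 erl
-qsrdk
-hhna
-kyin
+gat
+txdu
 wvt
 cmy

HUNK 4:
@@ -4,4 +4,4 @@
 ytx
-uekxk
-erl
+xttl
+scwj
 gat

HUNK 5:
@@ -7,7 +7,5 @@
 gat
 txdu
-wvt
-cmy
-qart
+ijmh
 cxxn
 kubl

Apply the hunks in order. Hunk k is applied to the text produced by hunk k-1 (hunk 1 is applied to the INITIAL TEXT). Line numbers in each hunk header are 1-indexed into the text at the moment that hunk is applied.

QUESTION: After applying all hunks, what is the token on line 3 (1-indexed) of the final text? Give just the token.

Answer: vlywj

Derivation:
Hunk 1: at line 2 remove [pmjh] add [ytx,uekxk,erl] -> 14 lines: azsp kdetj vlywj ytx uekxk erl qsrdk hhna kyin wvt fobb efswt cxxn kubl
Hunk 2: at line 10 remove [fobb,efswt] add [cmy,qart] -> 14 lines: azsp kdetj vlywj ytx uekxk erl qsrdk hhna kyin wvt cmy qart cxxn kubl
Hunk 3: at line 5 remove [qsrdk,hhna,kyin] add [gat,txdu] -> 13 lines: azsp kdetj vlywj ytx uekxk erl gat txdu wvt cmy qart cxxn kubl
Hunk 4: at line 4 remove [uekxk,erl] add [xttl,scwj] -> 13 lines: azsp kdetj vlywj ytx xttl scwj gat txdu wvt cmy qart cxxn kubl
Hunk 5: at line 7 remove [wvt,cmy,qart] add [ijmh] -> 11 lines: azsp kdetj vlywj ytx xttl scwj gat txdu ijmh cxxn kubl
Final line 3: vlywj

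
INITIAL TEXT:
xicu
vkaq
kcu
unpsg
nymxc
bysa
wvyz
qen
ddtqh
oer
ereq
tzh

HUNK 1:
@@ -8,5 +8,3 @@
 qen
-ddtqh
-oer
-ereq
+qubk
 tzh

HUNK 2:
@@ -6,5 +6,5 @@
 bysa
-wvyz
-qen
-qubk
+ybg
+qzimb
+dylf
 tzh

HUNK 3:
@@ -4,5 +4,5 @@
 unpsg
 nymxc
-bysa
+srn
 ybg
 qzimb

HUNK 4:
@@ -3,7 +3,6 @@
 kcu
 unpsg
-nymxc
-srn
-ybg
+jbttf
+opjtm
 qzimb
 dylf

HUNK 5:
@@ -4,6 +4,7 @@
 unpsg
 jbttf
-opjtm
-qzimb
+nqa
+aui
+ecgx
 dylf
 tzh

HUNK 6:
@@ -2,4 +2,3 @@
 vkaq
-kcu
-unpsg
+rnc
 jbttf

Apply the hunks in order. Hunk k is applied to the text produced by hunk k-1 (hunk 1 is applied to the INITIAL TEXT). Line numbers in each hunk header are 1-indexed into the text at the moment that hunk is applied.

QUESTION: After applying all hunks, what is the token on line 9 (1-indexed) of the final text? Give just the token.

Hunk 1: at line 8 remove [ddtqh,oer,ereq] add [qubk] -> 10 lines: xicu vkaq kcu unpsg nymxc bysa wvyz qen qubk tzh
Hunk 2: at line 6 remove [wvyz,qen,qubk] add [ybg,qzimb,dylf] -> 10 lines: xicu vkaq kcu unpsg nymxc bysa ybg qzimb dylf tzh
Hunk 3: at line 4 remove [bysa] add [srn] -> 10 lines: xicu vkaq kcu unpsg nymxc srn ybg qzimb dylf tzh
Hunk 4: at line 3 remove [nymxc,srn,ybg] add [jbttf,opjtm] -> 9 lines: xicu vkaq kcu unpsg jbttf opjtm qzimb dylf tzh
Hunk 5: at line 4 remove [opjtm,qzimb] add [nqa,aui,ecgx] -> 10 lines: xicu vkaq kcu unpsg jbttf nqa aui ecgx dylf tzh
Hunk 6: at line 2 remove [kcu,unpsg] add [rnc] -> 9 lines: xicu vkaq rnc jbttf nqa aui ecgx dylf tzh
Final line 9: tzh

Answer: tzh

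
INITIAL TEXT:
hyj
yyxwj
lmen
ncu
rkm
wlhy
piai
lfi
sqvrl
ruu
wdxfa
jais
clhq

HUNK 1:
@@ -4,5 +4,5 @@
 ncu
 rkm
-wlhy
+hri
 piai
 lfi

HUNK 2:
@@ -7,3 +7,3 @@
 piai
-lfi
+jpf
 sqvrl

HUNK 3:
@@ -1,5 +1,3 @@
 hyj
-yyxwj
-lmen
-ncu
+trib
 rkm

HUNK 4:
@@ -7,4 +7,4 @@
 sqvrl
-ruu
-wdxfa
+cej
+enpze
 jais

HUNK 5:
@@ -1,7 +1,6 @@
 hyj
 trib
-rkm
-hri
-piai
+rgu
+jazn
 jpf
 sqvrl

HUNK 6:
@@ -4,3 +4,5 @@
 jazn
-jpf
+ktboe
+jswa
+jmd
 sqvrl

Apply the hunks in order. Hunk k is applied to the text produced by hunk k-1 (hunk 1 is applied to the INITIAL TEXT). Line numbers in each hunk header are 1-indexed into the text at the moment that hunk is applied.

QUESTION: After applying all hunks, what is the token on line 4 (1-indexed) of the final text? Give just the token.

Hunk 1: at line 4 remove [wlhy] add [hri] -> 13 lines: hyj yyxwj lmen ncu rkm hri piai lfi sqvrl ruu wdxfa jais clhq
Hunk 2: at line 7 remove [lfi] add [jpf] -> 13 lines: hyj yyxwj lmen ncu rkm hri piai jpf sqvrl ruu wdxfa jais clhq
Hunk 3: at line 1 remove [yyxwj,lmen,ncu] add [trib] -> 11 lines: hyj trib rkm hri piai jpf sqvrl ruu wdxfa jais clhq
Hunk 4: at line 7 remove [ruu,wdxfa] add [cej,enpze] -> 11 lines: hyj trib rkm hri piai jpf sqvrl cej enpze jais clhq
Hunk 5: at line 1 remove [rkm,hri,piai] add [rgu,jazn] -> 10 lines: hyj trib rgu jazn jpf sqvrl cej enpze jais clhq
Hunk 6: at line 4 remove [jpf] add [ktboe,jswa,jmd] -> 12 lines: hyj trib rgu jazn ktboe jswa jmd sqvrl cej enpze jais clhq
Final line 4: jazn

Answer: jazn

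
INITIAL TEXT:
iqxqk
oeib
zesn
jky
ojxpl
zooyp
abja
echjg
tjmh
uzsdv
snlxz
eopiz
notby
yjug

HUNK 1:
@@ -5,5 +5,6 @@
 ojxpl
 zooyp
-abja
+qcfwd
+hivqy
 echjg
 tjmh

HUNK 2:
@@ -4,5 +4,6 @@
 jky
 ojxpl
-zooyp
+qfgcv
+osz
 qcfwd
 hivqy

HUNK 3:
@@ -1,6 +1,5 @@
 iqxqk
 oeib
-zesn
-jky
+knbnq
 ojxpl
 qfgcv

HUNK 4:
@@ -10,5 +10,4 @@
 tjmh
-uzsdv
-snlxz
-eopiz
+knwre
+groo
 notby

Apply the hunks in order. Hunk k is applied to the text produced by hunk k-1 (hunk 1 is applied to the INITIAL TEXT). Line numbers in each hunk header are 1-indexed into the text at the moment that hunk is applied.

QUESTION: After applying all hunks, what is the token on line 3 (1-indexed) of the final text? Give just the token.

Hunk 1: at line 5 remove [abja] add [qcfwd,hivqy] -> 15 lines: iqxqk oeib zesn jky ojxpl zooyp qcfwd hivqy echjg tjmh uzsdv snlxz eopiz notby yjug
Hunk 2: at line 4 remove [zooyp] add [qfgcv,osz] -> 16 lines: iqxqk oeib zesn jky ojxpl qfgcv osz qcfwd hivqy echjg tjmh uzsdv snlxz eopiz notby yjug
Hunk 3: at line 1 remove [zesn,jky] add [knbnq] -> 15 lines: iqxqk oeib knbnq ojxpl qfgcv osz qcfwd hivqy echjg tjmh uzsdv snlxz eopiz notby yjug
Hunk 4: at line 10 remove [uzsdv,snlxz,eopiz] add [knwre,groo] -> 14 lines: iqxqk oeib knbnq ojxpl qfgcv osz qcfwd hivqy echjg tjmh knwre groo notby yjug
Final line 3: knbnq

Answer: knbnq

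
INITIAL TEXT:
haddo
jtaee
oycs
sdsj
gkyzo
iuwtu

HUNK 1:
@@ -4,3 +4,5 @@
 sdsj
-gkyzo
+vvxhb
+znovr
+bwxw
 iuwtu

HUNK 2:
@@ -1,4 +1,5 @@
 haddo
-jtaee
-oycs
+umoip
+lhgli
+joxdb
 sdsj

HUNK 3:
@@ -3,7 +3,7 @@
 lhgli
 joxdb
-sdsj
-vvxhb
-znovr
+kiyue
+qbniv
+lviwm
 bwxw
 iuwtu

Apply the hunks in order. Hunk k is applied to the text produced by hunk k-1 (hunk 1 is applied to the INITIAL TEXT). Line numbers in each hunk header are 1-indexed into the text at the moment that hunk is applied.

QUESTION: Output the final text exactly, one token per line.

Answer: haddo
umoip
lhgli
joxdb
kiyue
qbniv
lviwm
bwxw
iuwtu

Derivation:
Hunk 1: at line 4 remove [gkyzo] add [vvxhb,znovr,bwxw] -> 8 lines: haddo jtaee oycs sdsj vvxhb znovr bwxw iuwtu
Hunk 2: at line 1 remove [jtaee,oycs] add [umoip,lhgli,joxdb] -> 9 lines: haddo umoip lhgli joxdb sdsj vvxhb znovr bwxw iuwtu
Hunk 3: at line 3 remove [sdsj,vvxhb,znovr] add [kiyue,qbniv,lviwm] -> 9 lines: haddo umoip lhgli joxdb kiyue qbniv lviwm bwxw iuwtu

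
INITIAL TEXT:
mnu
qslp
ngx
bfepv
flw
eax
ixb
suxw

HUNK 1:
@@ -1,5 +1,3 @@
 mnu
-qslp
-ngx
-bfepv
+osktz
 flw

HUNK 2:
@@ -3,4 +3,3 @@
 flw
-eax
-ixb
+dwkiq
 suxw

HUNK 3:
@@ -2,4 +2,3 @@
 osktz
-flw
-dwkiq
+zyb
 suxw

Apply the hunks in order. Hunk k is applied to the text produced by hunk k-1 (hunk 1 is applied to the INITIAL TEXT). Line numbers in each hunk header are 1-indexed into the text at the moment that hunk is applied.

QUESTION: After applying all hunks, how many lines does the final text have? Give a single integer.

Hunk 1: at line 1 remove [qslp,ngx,bfepv] add [osktz] -> 6 lines: mnu osktz flw eax ixb suxw
Hunk 2: at line 3 remove [eax,ixb] add [dwkiq] -> 5 lines: mnu osktz flw dwkiq suxw
Hunk 3: at line 2 remove [flw,dwkiq] add [zyb] -> 4 lines: mnu osktz zyb suxw
Final line count: 4

Answer: 4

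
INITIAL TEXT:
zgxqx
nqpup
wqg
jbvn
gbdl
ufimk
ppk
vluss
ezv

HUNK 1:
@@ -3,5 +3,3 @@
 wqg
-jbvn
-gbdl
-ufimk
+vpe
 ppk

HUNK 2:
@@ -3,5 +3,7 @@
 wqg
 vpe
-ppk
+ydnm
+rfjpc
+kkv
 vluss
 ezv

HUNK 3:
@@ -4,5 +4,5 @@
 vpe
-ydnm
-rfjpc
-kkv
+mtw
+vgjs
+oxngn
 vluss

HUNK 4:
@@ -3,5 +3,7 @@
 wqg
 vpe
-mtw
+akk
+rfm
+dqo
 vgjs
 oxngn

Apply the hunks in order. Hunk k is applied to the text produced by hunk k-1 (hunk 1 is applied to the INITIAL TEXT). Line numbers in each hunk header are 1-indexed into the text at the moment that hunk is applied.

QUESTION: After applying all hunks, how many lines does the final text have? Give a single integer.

Hunk 1: at line 3 remove [jbvn,gbdl,ufimk] add [vpe] -> 7 lines: zgxqx nqpup wqg vpe ppk vluss ezv
Hunk 2: at line 3 remove [ppk] add [ydnm,rfjpc,kkv] -> 9 lines: zgxqx nqpup wqg vpe ydnm rfjpc kkv vluss ezv
Hunk 3: at line 4 remove [ydnm,rfjpc,kkv] add [mtw,vgjs,oxngn] -> 9 lines: zgxqx nqpup wqg vpe mtw vgjs oxngn vluss ezv
Hunk 4: at line 3 remove [mtw] add [akk,rfm,dqo] -> 11 lines: zgxqx nqpup wqg vpe akk rfm dqo vgjs oxngn vluss ezv
Final line count: 11

Answer: 11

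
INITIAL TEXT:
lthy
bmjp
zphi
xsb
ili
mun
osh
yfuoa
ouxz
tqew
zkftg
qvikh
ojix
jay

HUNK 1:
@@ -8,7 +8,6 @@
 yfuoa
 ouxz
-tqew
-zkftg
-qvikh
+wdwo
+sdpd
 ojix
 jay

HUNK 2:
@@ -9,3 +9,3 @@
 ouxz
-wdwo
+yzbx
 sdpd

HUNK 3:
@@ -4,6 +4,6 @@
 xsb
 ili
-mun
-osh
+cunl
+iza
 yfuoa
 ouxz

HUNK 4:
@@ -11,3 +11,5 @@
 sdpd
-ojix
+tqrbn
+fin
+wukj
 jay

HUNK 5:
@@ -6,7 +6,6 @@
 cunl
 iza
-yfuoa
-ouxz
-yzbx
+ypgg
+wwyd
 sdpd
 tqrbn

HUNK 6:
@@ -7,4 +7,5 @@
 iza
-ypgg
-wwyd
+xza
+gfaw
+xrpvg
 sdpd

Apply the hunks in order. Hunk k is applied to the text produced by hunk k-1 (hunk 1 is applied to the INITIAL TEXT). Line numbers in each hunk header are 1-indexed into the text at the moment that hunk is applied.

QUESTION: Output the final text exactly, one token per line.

Answer: lthy
bmjp
zphi
xsb
ili
cunl
iza
xza
gfaw
xrpvg
sdpd
tqrbn
fin
wukj
jay

Derivation:
Hunk 1: at line 8 remove [tqew,zkftg,qvikh] add [wdwo,sdpd] -> 13 lines: lthy bmjp zphi xsb ili mun osh yfuoa ouxz wdwo sdpd ojix jay
Hunk 2: at line 9 remove [wdwo] add [yzbx] -> 13 lines: lthy bmjp zphi xsb ili mun osh yfuoa ouxz yzbx sdpd ojix jay
Hunk 3: at line 4 remove [mun,osh] add [cunl,iza] -> 13 lines: lthy bmjp zphi xsb ili cunl iza yfuoa ouxz yzbx sdpd ojix jay
Hunk 4: at line 11 remove [ojix] add [tqrbn,fin,wukj] -> 15 lines: lthy bmjp zphi xsb ili cunl iza yfuoa ouxz yzbx sdpd tqrbn fin wukj jay
Hunk 5: at line 6 remove [yfuoa,ouxz,yzbx] add [ypgg,wwyd] -> 14 lines: lthy bmjp zphi xsb ili cunl iza ypgg wwyd sdpd tqrbn fin wukj jay
Hunk 6: at line 7 remove [ypgg,wwyd] add [xza,gfaw,xrpvg] -> 15 lines: lthy bmjp zphi xsb ili cunl iza xza gfaw xrpvg sdpd tqrbn fin wukj jay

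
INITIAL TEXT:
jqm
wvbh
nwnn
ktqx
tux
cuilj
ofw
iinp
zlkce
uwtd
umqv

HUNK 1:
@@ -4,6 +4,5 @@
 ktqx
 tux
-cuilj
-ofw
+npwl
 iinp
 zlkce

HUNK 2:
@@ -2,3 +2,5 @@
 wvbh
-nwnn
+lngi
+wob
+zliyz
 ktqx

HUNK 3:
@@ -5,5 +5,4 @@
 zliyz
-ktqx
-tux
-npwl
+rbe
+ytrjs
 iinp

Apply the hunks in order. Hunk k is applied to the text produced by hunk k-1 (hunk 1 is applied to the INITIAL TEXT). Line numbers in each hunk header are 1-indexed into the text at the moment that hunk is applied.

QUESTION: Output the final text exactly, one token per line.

Hunk 1: at line 4 remove [cuilj,ofw] add [npwl] -> 10 lines: jqm wvbh nwnn ktqx tux npwl iinp zlkce uwtd umqv
Hunk 2: at line 2 remove [nwnn] add [lngi,wob,zliyz] -> 12 lines: jqm wvbh lngi wob zliyz ktqx tux npwl iinp zlkce uwtd umqv
Hunk 3: at line 5 remove [ktqx,tux,npwl] add [rbe,ytrjs] -> 11 lines: jqm wvbh lngi wob zliyz rbe ytrjs iinp zlkce uwtd umqv

Answer: jqm
wvbh
lngi
wob
zliyz
rbe
ytrjs
iinp
zlkce
uwtd
umqv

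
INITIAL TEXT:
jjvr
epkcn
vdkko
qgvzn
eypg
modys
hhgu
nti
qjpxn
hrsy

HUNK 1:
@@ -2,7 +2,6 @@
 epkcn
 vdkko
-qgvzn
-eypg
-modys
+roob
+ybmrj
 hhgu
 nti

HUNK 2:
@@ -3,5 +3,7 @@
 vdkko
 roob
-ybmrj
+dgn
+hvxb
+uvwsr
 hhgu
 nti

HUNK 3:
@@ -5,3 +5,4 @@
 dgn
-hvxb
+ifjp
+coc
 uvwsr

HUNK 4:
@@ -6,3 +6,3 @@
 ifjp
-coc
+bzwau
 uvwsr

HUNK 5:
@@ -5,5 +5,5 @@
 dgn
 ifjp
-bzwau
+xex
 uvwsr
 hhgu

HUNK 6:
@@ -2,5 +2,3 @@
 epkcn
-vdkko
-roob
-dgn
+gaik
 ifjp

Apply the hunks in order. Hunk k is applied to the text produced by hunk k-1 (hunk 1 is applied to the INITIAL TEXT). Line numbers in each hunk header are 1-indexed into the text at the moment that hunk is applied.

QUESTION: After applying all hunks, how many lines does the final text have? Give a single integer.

Hunk 1: at line 2 remove [qgvzn,eypg,modys] add [roob,ybmrj] -> 9 lines: jjvr epkcn vdkko roob ybmrj hhgu nti qjpxn hrsy
Hunk 2: at line 3 remove [ybmrj] add [dgn,hvxb,uvwsr] -> 11 lines: jjvr epkcn vdkko roob dgn hvxb uvwsr hhgu nti qjpxn hrsy
Hunk 3: at line 5 remove [hvxb] add [ifjp,coc] -> 12 lines: jjvr epkcn vdkko roob dgn ifjp coc uvwsr hhgu nti qjpxn hrsy
Hunk 4: at line 6 remove [coc] add [bzwau] -> 12 lines: jjvr epkcn vdkko roob dgn ifjp bzwau uvwsr hhgu nti qjpxn hrsy
Hunk 5: at line 5 remove [bzwau] add [xex] -> 12 lines: jjvr epkcn vdkko roob dgn ifjp xex uvwsr hhgu nti qjpxn hrsy
Hunk 6: at line 2 remove [vdkko,roob,dgn] add [gaik] -> 10 lines: jjvr epkcn gaik ifjp xex uvwsr hhgu nti qjpxn hrsy
Final line count: 10

Answer: 10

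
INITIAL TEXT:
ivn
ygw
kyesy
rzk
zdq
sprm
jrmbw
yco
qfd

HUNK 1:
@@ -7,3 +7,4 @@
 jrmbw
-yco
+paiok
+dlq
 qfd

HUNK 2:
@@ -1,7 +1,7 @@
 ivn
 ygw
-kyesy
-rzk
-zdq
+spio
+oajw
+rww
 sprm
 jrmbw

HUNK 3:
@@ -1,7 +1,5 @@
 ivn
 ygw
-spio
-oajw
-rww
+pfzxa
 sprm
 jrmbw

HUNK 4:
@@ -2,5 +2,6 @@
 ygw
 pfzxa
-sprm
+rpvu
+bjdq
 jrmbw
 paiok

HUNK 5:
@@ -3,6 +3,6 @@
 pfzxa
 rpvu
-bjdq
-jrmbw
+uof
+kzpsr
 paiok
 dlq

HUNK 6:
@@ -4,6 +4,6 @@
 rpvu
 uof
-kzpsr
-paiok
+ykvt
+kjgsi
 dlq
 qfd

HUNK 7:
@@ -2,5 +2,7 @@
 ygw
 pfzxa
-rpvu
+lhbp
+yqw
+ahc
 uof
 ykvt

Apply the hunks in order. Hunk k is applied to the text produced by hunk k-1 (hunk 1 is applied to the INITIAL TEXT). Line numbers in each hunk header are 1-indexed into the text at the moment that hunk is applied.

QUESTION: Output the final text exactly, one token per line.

Answer: ivn
ygw
pfzxa
lhbp
yqw
ahc
uof
ykvt
kjgsi
dlq
qfd

Derivation:
Hunk 1: at line 7 remove [yco] add [paiok,dlq] -> 10 lines: ivn ygw kyesy rzk zdq sprm jrmbw paiok dlq qfd
Hunk 2: at line 1 remove [kyesy,rzk,zdq] add [spio,oajw,rww] -> 10 lines: ivn ygw spio oajw rww sprm jrmbw paiok dlq qfd
Hunk 3: at line 1 remove [spio,oajw,rww] add [pfzxa] -> 8 lines: ivn ygw pfzxa sprm jrmbw paiok dlq qfd
Hunk 4: at line 2 remove [sprm] add [rpvu,bjdq] -> 9 lines: ivn ygw pfzxa rpvu bjdq jrmbw paiok dlq qfd
Hunk 5: at line 3 remove [bjdq,jrmbw] add [uof,kzpsr] -> 9 lines: ivn ygw pfzxa rpvu uof kzpsr paiok dlq qfd
Hunk 6: at line 4 remove [kzpsr,paiok] add [ykvt,kjgsi] -> 9 lines: ivn ygw pfzxa rpvu uof ykvt kjgsi dlq qfd
Hunk 7: at line 2 remove [rpvu] add [lhbp,yqw,ahc] -> 11 lines: ivn ygw pfzxa lhbp yqw ahc uof ykvt kjgsi dlq qfd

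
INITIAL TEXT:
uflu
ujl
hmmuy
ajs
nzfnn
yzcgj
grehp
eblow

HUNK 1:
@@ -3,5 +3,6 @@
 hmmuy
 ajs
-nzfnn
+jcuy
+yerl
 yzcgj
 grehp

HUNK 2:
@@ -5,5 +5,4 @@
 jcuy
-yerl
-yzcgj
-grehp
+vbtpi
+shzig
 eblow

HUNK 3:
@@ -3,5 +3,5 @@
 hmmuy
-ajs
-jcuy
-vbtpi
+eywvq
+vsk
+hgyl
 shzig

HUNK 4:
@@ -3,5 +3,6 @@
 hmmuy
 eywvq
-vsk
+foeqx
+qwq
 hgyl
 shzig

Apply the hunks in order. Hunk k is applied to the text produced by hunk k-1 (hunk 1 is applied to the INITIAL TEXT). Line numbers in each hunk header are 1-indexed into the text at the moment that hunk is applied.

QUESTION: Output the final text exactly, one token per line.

Answer: uflu
ujl
hmmuy
eywvq
foeqx
qwq
hgyl
shzig
eblow

Derivation:
Hunk 1: at line 3 remove [nzfnn] add [jcuy,yerl] -> 9 lines: uflu ujl hmmuy ajs jcuy yerl yzcgj grehp eblow
Hunk 2: at line 5 remove [yerl,yzcgj,grehp] add [vbtpi,shzig] -> 8 lines: uflu ujl hmmuy ajs jcuy vbtpi shzig eblow
Hunk 3: at line 3 remove [ajs,jcuy,vbtpi] add [eywvq,vsk,hgyl] -> 8 lines: uflu ujl hmmuy eywvq vsk hgyl shzig eblow
Hunk 4: at line 3 remove [vsk] add [foeqx,qwq] -> 9 lines: uflu ujl hmmuy eywvq foeqx qwq hgyl shzig eblow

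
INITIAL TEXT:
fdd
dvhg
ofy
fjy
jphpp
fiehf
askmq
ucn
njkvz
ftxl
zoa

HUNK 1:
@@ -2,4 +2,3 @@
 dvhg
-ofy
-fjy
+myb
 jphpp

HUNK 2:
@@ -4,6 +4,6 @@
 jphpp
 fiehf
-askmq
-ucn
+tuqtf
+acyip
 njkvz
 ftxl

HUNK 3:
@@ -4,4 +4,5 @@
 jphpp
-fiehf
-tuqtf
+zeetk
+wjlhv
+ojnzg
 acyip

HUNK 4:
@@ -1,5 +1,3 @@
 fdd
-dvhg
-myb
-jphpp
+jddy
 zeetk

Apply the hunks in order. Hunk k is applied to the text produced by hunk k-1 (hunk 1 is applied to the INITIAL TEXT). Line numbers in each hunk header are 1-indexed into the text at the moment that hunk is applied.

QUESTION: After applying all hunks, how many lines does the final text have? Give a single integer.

Answer: 9

Derivation:
Hunk 1: at line 2 remove [ofy,fjy] add [myb] -> 10 lines: fdd dvhg myb jphpp fiehf askmq ucn njkvz ftxl zoa
Hunk 2: at line 4 remove [askmq,ucn] add [tuqtf,acyip] -> 10 lines: fdd dvhg myb jphpp fiehf tuqtf acyip njkvz ftxl zoa
Hunk 3: at line 4 remove [fiehf,tuqtf] add [zeetk,wjlhv,ojnzg] -> 11 lines: fdd dvhg myb jphpp zeetk wjlhv ojnzg acyip njkvz ftxl zoa
Hunk 4: at line 1 remove [dvhg,myb,jphpp] add [jddy] -> 9 lines: fdd jddy zeetk wjlhv ojnzg acyip njkvz ftxl zoa
Final line count: 9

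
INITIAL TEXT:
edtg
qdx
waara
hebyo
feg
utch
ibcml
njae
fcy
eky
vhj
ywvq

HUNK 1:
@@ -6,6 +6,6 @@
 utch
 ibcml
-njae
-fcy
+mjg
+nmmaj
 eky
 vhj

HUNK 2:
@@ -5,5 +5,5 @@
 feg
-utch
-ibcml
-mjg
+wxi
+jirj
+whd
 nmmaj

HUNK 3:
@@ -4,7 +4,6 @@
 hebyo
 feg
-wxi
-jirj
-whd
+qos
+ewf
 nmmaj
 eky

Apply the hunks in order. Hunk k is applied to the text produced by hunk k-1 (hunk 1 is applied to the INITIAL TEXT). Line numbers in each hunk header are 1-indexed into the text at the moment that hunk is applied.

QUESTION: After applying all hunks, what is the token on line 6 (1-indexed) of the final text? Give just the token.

Hunk 1: at line 6 remove [njae,fcy] add [mjg,nmmaj] -> 12 lines: edtg qdx waara hebyo feg utch ibcml mjg nmmaj eky vhj ywvq
Hunk 2: at line 5 remove [utch,ibcml,mjg] add [wxi,jirj,whd] -> 12 lines: edtg qdx waara hebyo feg wxi jirj whd nmmaj eky vhj ywvq
Hunk 3: at line 4 remove [wxi,jirj,whd] add [qos,ewf] -> 11 lines: edtg qdx waara hebyo feg qos ewf nmmaj eky vhj ywvq
Final line 6: qos

Answer: qos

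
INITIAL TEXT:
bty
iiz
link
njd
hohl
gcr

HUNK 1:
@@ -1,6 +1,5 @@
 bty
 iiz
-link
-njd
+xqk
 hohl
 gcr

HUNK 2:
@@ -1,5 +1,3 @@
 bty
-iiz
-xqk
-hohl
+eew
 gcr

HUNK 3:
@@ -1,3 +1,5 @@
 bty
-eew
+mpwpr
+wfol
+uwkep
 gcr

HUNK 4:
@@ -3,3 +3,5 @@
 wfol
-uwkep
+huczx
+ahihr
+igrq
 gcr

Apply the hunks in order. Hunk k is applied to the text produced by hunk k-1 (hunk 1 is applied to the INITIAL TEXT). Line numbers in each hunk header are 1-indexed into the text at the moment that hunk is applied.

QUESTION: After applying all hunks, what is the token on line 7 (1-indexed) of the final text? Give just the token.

Hunk 1: at line 1 remove [link,njd] add [xqk] -> 5 lines: bty iiz xqk hohl gcr
Hunk 2: at line 1 remove [iiz,xqk,hohl] add [eew] -> 3 lines: bty eew gcr
Hunk 3: at line 1 remove [eew] add [mpwpr,wfol,uwkep] -> 5 lines: bty mpwpr wfol uwkep gcr
Hunk 4: at line 3 remove [uwkep] add [huczx,ahihr,igrq] -> 7 lines: bty mpwpr wfol huczx ahihr igrq gcr
Final line 7: gcr

Answer: gcr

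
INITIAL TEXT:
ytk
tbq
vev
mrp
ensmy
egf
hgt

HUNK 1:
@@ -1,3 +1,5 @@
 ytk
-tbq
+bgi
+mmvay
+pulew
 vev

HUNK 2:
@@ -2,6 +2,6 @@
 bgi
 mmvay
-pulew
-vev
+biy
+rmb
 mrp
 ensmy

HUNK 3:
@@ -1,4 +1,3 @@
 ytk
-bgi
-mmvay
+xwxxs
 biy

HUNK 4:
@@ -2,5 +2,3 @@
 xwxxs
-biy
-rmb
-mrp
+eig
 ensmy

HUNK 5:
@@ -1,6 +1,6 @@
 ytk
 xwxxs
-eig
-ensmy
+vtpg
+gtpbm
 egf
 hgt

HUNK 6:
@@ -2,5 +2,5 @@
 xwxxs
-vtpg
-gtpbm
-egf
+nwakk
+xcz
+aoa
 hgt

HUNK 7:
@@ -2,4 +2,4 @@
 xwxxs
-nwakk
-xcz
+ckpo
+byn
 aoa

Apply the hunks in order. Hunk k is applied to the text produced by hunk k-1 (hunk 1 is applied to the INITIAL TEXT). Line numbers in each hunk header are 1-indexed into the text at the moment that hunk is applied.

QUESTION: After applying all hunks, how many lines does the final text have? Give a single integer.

Hunk 1: at line 1 remove [tbq] add [bgi,mmvay,pulew] -> 9 lines: ytk bgi mmvay pulew vev mrp ensmy egf hgt
Hunk 2: at line 2 remove [pulew,vev] add [biy,rmb] -> 9 lines: ytk bgi mmvay biy rmb mrp ensmy egf hgt
Hunk 3: at line 1 remove [bgi,mmvay] add [xwxxs] -> 8 lines: ytk xwxxs biy rmb mrp ensmy egf hgt
Hunk 4: at line 2 remove [biy,rmb,mrp] add [eig] -> 6 lines: ytk xwxxs eig ensmy egf hgt
Hunk 5: at line 1 remove [eig,ensmy] add [vtpg,gtpbm] -> 6 lines: ytk xwxxs vtpg gtpbm egf hgt
Hunk 6: at line 2 remove [vtpg,gtpbm,egf] add [nwakk,xcz,aoa] -> 6 lines: ytk xwxxs nwakk xcz aoa hgt
Hunk 7: at line 2 remove [nwakk,xcz] add [ckpo,byn] -> 6 lines: ytk xwxxs ckpo byn aoa hgt
Final line count: 6

Answer: 6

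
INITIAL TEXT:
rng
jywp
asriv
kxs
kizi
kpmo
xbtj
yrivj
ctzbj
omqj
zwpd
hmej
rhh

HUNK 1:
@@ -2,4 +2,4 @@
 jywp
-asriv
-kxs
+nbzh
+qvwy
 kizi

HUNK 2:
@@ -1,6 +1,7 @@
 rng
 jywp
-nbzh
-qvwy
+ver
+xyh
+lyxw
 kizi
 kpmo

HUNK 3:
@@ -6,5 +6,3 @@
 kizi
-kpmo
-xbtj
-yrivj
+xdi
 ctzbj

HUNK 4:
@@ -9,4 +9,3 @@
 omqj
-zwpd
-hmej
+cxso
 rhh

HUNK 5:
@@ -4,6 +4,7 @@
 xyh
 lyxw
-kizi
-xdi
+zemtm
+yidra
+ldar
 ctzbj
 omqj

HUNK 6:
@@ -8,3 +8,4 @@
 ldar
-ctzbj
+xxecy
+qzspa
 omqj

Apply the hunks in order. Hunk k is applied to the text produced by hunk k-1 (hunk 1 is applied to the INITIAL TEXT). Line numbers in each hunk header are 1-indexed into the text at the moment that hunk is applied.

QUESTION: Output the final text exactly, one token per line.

Hunk 1: at line 2 remove [asriv,kxs] add [nbzh,qvwy] -> 13 lines: rng jywp nbzh qvwy kizi kpmo xbtj yrivj ctzbj omqj zwpd hmej rhh
Hunk 2: at line 1 remove [nbzh,qvwy] add [ver,xyh,lyxw] -> 14 lines: rng jywp ver xyh lyxw kizi kpmo xbtj yrivj ctzbj omqj zwpd hmej rhh
Hunk 3: at line 6 remove [kpmo,xbtj,yrivj] add [xdi] -> 12 lines: rng jywp ver xyh lyxw kizi xdi ctzbj omqj zwpd hmej rhh
Hunk 4: at line 9 remove [zwpd,hmej] add [cxso] -> 11 lines: rng jywp ver xyh lyxw kizi xdi ctzbj omqj cxso rhh
Hunk 5: at line 4 remove [kizi,xdi] add [zemtm,yidra,ldar] -> 12 lines: rng jywp ver xyh lyxw zemtm yidra ldar ctzbj omqj cxso rhh
Hunk 6: at line 8 remove [ctzbj] add [xxecy,qzspa] -> 13 lines: rng jywp ver xyh lyxw zemtm yidra ldar xxecy qzspa omqj cxso rhh

Answer: rng
jywp
ver
xyh
lyxw
zemtm
yidra
ldar
xxecy
qzspa
omqj
cxso
rhh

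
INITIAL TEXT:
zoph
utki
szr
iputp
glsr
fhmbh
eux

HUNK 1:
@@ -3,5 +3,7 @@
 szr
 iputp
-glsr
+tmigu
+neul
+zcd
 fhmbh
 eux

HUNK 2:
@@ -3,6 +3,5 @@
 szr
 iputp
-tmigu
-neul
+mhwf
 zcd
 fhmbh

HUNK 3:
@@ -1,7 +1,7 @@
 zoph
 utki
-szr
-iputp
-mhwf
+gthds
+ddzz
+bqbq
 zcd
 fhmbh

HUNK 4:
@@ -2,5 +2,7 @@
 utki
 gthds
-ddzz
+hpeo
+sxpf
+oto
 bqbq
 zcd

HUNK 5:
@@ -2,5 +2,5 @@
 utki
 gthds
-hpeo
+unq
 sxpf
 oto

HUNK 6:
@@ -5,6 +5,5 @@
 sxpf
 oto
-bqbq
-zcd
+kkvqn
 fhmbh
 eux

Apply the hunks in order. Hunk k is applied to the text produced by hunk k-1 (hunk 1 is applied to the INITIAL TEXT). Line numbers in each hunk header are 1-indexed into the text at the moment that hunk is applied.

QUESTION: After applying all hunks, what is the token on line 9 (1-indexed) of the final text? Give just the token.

Hunk 1: at line 3 remove [glsr] add [tmigu,neul,zcd] -> 9 lines: zoph utki szr iputp tmigu neul zcd fhmbh eux
Hunk 2: at line 3 remove [tmigu,neul] add [mhwf] -> 8 lines: zoph utki szr iputp mhwf zcd fhmbh eux
Hunk 3: at line 1 remove [szr,iputp,mhwf] add [gthds,ddzz,bqbq] -> 8 lines: zoph utki gthds ddzz bqbq zcd fhmbh eux
Hunk 4: at line 2 remove [ddzz] add [hpeo,sxpf,oto] -> 10 lines: zoph utki gthds hpeo sxpf oto bqbq zcd fhmbh eux
Hunk 5: at line 2 remove [hpeo] add [unq] -> 10 lines: zoph utki gthds unq sxpf oto bqbq zcd fhmbh eux
Hunk 6: at line 5 remove [bqbq,zcd] add [kkvqn] -> 9 lines: zoph utki gthds unq sxpf oto kkvqn fhmbh eux
Final line 9: eux

Answer: eux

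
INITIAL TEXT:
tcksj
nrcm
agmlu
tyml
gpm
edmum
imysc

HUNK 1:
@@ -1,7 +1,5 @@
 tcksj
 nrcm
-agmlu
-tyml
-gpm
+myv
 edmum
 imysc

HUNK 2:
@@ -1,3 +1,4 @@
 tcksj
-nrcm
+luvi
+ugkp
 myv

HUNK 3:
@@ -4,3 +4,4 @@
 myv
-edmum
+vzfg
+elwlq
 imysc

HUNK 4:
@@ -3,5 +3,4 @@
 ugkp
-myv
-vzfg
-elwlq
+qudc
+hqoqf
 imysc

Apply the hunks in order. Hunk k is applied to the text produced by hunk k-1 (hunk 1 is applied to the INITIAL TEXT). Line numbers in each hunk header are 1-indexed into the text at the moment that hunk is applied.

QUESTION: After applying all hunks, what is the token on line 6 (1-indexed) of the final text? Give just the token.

Hunk 1: at line 1 remove [agmlu,tyml,gpm] add [myv] -> 5 lines: tcksj nrcm myv edmum imysc
Hunk 2: at line 1 remove [nrcm] add [luvi,ugkp] -> 6 lines: tcksj luvi ugkp myv edmum imysc
Hunk 3: at line 4 remove [edmum] add [vzfg,elwlq] -> 7 lines: tcksj luvi ugkp myv vzfg elwlq imysc
Hunk 4: at line 3 remove [myv,vzfg,elwlq] add [qudc,hqoqf] -> 6 lines: tcksj luvi ugkp qudc hqoqf imysc
Final line 6: imysc

Answer: imysc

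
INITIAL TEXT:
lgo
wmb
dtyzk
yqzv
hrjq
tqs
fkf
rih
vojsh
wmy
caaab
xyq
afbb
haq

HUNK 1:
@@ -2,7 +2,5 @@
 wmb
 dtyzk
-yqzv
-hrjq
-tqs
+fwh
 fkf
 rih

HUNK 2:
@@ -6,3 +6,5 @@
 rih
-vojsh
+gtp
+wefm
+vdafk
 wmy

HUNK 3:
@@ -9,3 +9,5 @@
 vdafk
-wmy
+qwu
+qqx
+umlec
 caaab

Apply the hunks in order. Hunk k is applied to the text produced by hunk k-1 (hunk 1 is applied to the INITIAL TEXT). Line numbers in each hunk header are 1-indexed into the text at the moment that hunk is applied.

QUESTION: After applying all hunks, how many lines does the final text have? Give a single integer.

Hunk 1: at line 2 remove [yqzv,hrjq,tqs] add [fwh] -> 12 lines: lgo wmb dtyzk fwh fkf rih vojsh wmy caaab xyq afbb haq
Hunk 2: at line 6 remove [vojsh] add [gtp,wefm,vdafk] -> 14 lines: lgo wmb dtyzk fwh fkf rih gtp wefm vdafk wmy caaab xyq afbb haq
Hunk 3: at line 9 remove [wmy] add [qwu,qqx,umlec] -> 16 lines: lgo wmb dtyzk fwh fkf rih gtp wefm vdafk qwu qqx umlec caaab xyq afbb haq
Final line count: 16

Answer: 16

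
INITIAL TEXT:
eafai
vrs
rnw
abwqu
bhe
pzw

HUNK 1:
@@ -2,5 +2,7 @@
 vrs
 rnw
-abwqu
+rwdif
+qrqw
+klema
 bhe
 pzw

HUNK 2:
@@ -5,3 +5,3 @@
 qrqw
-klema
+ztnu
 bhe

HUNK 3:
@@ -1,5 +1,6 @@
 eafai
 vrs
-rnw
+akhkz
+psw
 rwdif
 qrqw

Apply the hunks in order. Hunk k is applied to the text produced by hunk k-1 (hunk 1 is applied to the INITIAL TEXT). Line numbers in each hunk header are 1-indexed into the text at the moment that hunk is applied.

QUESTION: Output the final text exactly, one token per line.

Hunk 1: at line 2 remove [abwqu] add [rwdif,qrqw,klema] -> 8 lines: eafai vrs rnw rwdif qrqw klema bhe pzw
Hunk 2: at line 5 remove [klema] add [ztnu] -> 8 lines: eafai vrs rnw rwdif qrqw ztnu bhe pzw
Hunk 3: at line 1 remove [rnw] add [akhkz,psw] -> 9 lines: eafai vrs akhkz psw rwdif qrqw ztnu bhe pzw

Answer: eafai
vrs
akhkz
psw
rwdif
qrqw
ztnu
bhe
pzw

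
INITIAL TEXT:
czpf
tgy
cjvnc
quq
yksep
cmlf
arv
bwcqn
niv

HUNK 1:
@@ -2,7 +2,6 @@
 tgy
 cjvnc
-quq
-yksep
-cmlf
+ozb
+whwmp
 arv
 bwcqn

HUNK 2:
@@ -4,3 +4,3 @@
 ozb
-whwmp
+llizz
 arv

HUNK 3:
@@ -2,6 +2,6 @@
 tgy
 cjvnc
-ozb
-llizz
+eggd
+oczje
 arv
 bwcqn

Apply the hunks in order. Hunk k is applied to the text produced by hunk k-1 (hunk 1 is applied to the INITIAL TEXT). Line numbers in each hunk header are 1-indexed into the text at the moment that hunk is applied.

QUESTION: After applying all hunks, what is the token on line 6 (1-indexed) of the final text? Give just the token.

Answer: arv

Derivation:
Hunk 1: at line 2 remove [quq,yksep,cmlf] add [ozb,whwmp] -> 8 lines: czpf tgy cjvnc ozb whwmp arv bwcqn niv
Hunk 2: at line 4 remove [whwmp] add [llizz] -> 8 lines: czpf tgy cjvnc ozb llizz arv bwcqn niv
Hunk 3: at line 2 remove [ozb,llizz] add [eggd,oczje] -> 8 lines: czpf tgy cjvnc eggd oczje arv bwcqn niv
Final line 6: arv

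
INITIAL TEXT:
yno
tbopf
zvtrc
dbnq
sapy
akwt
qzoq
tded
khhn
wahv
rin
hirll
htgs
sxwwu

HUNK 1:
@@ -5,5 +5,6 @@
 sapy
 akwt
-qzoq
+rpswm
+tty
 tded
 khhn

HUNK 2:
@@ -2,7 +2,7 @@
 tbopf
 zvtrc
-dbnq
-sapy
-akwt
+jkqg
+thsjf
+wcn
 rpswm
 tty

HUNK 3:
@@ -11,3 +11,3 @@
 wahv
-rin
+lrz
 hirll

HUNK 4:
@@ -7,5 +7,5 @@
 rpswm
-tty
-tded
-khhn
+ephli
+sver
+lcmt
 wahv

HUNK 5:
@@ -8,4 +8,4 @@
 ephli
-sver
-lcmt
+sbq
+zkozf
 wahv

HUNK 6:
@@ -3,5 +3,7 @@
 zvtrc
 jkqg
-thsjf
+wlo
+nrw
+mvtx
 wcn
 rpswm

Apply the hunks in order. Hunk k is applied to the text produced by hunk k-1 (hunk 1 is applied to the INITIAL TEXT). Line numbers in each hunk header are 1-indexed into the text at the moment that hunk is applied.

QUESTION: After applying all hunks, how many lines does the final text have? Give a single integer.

Answer: 17

Derivation:
Hunk 1: at line 5 remove [qzoq] add [rpswm,tty] -> 15 lines: yno tbopf zvtrc dbnq sapy akwt rpswm tty tded khhn wahv rin hirll htgs sxwwu
Hunk 2: at line 2 remove [dbnq,sapy,akwt] add [jkqg,thsjf,wcn] -> 15 lines: yno tbopf zvtrc jkqg thsjf wcn rpswm tty tded khhn wahv rin hirll htgs sxwwu
Hunk 3: at line 11 remove [rin] add [lrz] -> 15 lines: yno tbopf zvtrc jkqg thsjf wcn rpswm tty tded khhn wahv lrz hirll htgs sxwwu
Hunk 4: at line 7 remove [tty,tded,khhn] add [ephli,sver,lcmt] -> 15 lines: yno tbopf zvtrc jkqg thsjf wcn rpswm ephli sver lcmt wahv lrz hirll htgs sxwwu
Hunk 5: at line 8 remove [sver,lcmt] add [sbq,zkozf] -> 15 lines: yno tbopf zvtrc jkqg thsjf wcn rpswm ephli sbq zkozf wahv lrz hirll htgs sxwwu
Hunk 6: at line 3 remove [thsjf] add [wlo,nrw,mvtx] -> 17 lines: yno tbopf zvtrc jkqg wlo nrw mvtx wcn rpswm ephli sbq zkozf wahv lrz hirll htgs sxwwu
Final line count: 17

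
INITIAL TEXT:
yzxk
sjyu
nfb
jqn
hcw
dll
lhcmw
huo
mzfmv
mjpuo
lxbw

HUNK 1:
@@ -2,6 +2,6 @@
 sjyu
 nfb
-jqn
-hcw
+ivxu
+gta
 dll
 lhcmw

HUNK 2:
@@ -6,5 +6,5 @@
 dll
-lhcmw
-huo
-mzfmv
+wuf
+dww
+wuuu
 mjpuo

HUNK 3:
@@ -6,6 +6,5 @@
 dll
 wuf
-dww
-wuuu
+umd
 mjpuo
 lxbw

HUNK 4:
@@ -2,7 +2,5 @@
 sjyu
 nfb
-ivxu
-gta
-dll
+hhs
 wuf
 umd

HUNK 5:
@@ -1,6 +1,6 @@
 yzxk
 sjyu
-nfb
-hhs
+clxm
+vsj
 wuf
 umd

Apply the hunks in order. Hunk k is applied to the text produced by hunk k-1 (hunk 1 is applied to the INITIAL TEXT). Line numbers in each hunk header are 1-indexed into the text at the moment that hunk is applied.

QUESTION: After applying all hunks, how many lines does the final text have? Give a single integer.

Hunk 1: at line 2 remove [jqn,hcw] add [ivxu,gta] -> 11 lines: yzxk sjyu nfb ivxu gta dll lhcmw huo mzfmv mjpuo lxbw
Hunk 2: at line 6 remove [lhcmw,huo,mzfmv] add [wuf,dww,wuuu] -> 11 lines: yzxk sjyu nfb ivxu gta dll wuf dww wuuu mjpuo lxbw
Hunk 3: at line 6 remove [dww,wuuu] add [umd] -> 10 lines: yzxk sjyu nfb ivxu gta dll wuf umd mjpuo lxbw
Hunk 4: at line 2 remove [ivxu,gta,dll] add [hhs] -> 8 lines: yzxk sjyu nfb hhs wuf umd mjpuo lxbw
Hunk 5: at line 1 remove [nfb,hhs] add [clxm,vsj] -> 8 lines: yzxk sjyu clxm vsj wuf umd mjpuo lxbw
Final line count: 8

Answer: 8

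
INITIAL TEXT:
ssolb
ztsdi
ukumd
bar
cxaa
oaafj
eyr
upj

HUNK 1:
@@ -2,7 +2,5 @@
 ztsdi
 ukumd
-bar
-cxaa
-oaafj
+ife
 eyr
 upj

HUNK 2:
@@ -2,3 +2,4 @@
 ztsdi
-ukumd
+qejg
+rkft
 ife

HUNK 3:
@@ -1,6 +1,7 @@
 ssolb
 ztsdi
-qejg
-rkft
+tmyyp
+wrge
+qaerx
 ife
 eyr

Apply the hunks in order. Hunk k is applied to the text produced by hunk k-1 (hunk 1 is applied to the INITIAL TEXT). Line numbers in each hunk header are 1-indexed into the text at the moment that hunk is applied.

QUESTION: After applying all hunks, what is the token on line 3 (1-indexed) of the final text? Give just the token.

Answer: tmyyp

Derivation:
Hunk 1: at line 2 remove [bar,cxaa,oaafj] add [ife] -> 6 lines: ssolb ztsdi ukumd ife eyr upj
Hunk 2: at line 2 remove [ukumd] add [qejg,rkft] -> 7 lines: ssolb ztsdi qejg rkft ife eyr upj
Hunk 3: at line 1 remove [qejg,rkft] add [tmyyp,wrge,qaerx] -> 8 lines: ssolb ztsdi tmyyp wrge qaerx ife eyr upj
Final line 3: tmyyp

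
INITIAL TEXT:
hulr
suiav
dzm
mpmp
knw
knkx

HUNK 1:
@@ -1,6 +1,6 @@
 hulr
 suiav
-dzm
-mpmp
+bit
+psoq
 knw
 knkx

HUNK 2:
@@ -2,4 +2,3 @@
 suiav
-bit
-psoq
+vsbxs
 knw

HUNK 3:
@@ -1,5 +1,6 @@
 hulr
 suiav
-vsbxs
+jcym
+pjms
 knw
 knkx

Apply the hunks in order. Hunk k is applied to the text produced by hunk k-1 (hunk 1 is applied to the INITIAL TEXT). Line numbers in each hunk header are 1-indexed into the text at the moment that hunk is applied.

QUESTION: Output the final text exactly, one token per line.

Hunk 1: at line 1 remove [dzm,mpmp] add [bit,psoq] -> 6 lines: hulr suiav bit psoq knw knkx
Hunk 2: at line 2 remove [bit,psoq] add [vsbxs] -> 5 lines: hulr suiav vsbxs knw knkx
Hunk 3: at line 1 remove [vsbxs] add [jcym,pjms] -> 6 lines: hulr suiav jcym pjms knw knkx

Answer: hulr
suiav
jcym
pjms
knw
knkx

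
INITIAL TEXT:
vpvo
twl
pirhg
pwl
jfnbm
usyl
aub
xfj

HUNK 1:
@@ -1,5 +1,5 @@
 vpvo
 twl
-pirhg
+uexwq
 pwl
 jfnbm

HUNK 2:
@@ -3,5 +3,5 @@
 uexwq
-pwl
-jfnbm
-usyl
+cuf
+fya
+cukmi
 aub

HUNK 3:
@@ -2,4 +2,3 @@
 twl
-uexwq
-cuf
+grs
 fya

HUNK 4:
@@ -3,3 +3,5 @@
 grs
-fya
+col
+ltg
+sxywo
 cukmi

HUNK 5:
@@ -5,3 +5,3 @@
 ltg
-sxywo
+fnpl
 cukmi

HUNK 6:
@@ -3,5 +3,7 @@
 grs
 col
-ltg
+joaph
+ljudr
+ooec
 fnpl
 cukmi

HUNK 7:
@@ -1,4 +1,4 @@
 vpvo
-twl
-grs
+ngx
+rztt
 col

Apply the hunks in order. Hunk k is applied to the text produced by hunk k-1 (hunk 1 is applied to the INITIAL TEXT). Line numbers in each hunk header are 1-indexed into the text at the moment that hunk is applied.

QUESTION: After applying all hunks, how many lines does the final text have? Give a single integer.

Answer: 11

Derivation:
Hunk 1: at line 1 remove [pirhg] add [uexwq] -> 8 lines: vpvo twl uexwq pwl jfnbm usyl aub xfj
Hunk 2: at line 3 remove [pwl,jfnbm,usyl] add [cuf,fya,cukmi] -> 8 lines: vpvo twl uexwq cuf fya cukmi aub xfj
Hunk 3: at line 2 remove [uexwq,cuf] add [grs] -> 7 lines: vpvo twl grs fya cukmi aub xfj
Hunk 4: at line 3 remove [fya] add [col,ltg,sxywo] -> 9 lines: vpvo twl grs col ltg sxywo cukmi aub xfj
Hunk 5: at line 5 remove [sxywo] add [fnpl] -> 9 lines: vpvo twl grs col ltg fnpl cukmi aub xfj
Hunk 6: at line 3 remove [ltg] add [joaph,ljudr,ooec] -> 11 lines: vpvo twl grs col joaph ljudr ooec fnpl cukmi aub xfj
Hunk 7: at line 1 remove [twl,grs] add [ngx,rztt] -> 11 lines: vpvo ngx rztt col joaph ljudr ooec fnpl cukmi aub xfj
Final line count: 11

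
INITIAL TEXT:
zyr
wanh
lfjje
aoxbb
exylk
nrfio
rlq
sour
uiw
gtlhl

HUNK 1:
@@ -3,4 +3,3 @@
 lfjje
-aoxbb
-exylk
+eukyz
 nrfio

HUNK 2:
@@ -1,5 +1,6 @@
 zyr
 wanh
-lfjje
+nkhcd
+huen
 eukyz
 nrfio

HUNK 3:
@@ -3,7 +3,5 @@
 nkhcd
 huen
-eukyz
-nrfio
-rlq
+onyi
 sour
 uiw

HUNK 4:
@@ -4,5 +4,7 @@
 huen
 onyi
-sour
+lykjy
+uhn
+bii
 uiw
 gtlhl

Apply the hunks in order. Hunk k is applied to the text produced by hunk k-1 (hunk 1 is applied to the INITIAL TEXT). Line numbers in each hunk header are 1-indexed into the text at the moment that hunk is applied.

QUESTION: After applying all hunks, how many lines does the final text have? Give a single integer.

Answer: 10

Derivation:
Hunk 1: at line 3 remove [aoxbb,exylk] add [eukyz] -> 9 lines: zyr wanh lfjje eukyz nrfio rlq sour uiw gtlhl
Hunk 2: at line 1 remove [lfjje] add [nkhcd,huen] -> 10 lines: zyr wanh nkhcd huen eukyz nrfio rlq sour uiw gtlhl
Hunk 3: at line 3 remove [eukyz,nrfio,rlq] add [onyi] -> 8 lines: zyr wanh nkhcd huen onyi sour uiw gtlhl
Hunk 4: at line 4 remove [sour] add [lykjy,uhn,bii] -> 10 lines: zyr wanh nkhcd huen onyi lykjy uhn bii uiw gtlhl
Final line count: 10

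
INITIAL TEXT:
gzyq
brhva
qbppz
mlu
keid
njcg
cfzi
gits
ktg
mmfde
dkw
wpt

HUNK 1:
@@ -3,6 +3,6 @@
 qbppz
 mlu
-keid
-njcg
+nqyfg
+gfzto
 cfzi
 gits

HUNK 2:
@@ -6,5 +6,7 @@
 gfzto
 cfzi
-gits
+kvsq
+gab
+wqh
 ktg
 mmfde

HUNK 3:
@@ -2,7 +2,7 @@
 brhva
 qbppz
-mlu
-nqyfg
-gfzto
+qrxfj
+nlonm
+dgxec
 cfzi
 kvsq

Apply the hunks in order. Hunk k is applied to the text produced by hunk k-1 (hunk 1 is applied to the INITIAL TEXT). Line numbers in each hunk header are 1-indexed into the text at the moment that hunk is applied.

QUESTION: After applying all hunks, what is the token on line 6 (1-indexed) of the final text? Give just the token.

Answer: dgxec

Derivation:
Hunk 1: at line 3 remove [keid,njcg] add [nqyfg,gfzto] -> 12 lines: gzyq brhva qbppz mlu nqyfg gfzto cfzi gits ktg mmfde dkw wpt
Hunk 2: at line 6 remove [gits] add [kvsq,gab,wqh] -> 14 lines: gzyq brhva qbppz mlu nqyfg gfzto cfzi kvsq gab wqh ktg mmfde dkw wpt
Hunk 3: at line 2 remove [mlu,nqyfg,gfzto] add [qrxfj,nlonm,dgxec] -> 14 lines: gzyq brhva qbppz qrxfj nlonm dgxec cfzi kvsq gab wqh ktg mmfde dkw wpt
Final line 6: dgxec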